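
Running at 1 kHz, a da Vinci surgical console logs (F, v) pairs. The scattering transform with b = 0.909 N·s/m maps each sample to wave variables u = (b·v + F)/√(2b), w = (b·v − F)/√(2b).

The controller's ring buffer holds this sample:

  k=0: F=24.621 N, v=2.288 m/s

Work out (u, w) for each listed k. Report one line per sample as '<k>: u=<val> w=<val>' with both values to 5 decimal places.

k=0: b·v=0.909×2.288=2.07979; √(2b)=1.34833; u=(2.07979+24.621)/1.34833=19.80283, w=(2.07979−24.621)/1.34833=-16.71784

0: u=19.80283 w=-16.71784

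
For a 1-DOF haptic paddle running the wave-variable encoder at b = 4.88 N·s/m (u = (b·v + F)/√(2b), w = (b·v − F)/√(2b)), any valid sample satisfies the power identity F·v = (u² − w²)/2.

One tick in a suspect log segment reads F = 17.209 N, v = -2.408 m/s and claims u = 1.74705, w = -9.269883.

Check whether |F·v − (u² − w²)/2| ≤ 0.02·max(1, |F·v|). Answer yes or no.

yes

F·v = 17.209×(-2.408) = -41.439272 W.
(u² − w²)/2 = (3.052184 − 85.930731)/2 = -41.439274 W.
|Δ| = 0.000002;  2% of max(1, |F·v|) = 0.828785.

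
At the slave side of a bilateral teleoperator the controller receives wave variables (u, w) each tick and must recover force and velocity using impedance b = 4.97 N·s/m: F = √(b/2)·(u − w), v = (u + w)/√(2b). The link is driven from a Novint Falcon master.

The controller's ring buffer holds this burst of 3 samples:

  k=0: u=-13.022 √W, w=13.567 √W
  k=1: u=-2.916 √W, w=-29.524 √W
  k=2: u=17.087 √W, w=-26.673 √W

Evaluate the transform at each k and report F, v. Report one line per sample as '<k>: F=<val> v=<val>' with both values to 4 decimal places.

k=0: u−w=-26.5890, u+w=0.5450; √(b/2)=1.5764, √(2b)=3.1528; F=1.5764×(-26.589)=-41.9146, v=0.5450/3.1528=0.1729
k=1: u−w=26.6080, u+w=-32.4400; √(b/2)=1.5764, √(2b)=3.1528; F=1.5764×26.608=41.9445, v=-32.4400/3.1528=-10.2893
k=2: u−w=43.7600, u+w=-9.5860; √(b/2)=1.5764, √(2b)=3.1528; F=1.5764×43.76=68.9828, v=-9.5860/3.1528=-3.0405

0: F=-41.9146 v=0.1729
1: F=41.9445 v=-10.2893
2: F=68.9828 v=-3.0405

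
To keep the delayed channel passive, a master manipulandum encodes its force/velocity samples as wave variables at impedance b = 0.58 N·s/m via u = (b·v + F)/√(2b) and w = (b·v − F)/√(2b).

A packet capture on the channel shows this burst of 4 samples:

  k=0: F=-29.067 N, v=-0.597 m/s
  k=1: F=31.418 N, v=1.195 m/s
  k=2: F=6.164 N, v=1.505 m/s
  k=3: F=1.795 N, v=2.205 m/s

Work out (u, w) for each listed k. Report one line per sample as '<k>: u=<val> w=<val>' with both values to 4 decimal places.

0: u=-27.3095 w=26.6665
1: u=29.8144 w=-28.5274
2: u=6.5336 w=-4.9127
3: u=2.8540 w=-0.4792

k=0: b·v=0.58×(-0.597)=-0.3463; √(2b)=1.0770; u=(-0.3463+(-29.067))/1.0770=-27.3095, w=(-0.3463−(-29.067))/1.0770=26.6665
k=1: b·v=0.58×1.195=0.6931; √(2b)=1.0770; u=(0.6931+31.418)/1.0770=29.8144, w=(0.6931−31.418)/1.0770=-28.5274
k=2: b·v=0.58×1.505=0.8729; √(2b)=1.0770; u=(0.8729+6.164)/1.0770=6.5336, w=(0.8729−6.164)/1.0770=-4.9127
k=3: b·v=0.58×2.205=1.2789; √(2b)=1.0770; u=(1.2789+1.795)/1.0770=2.8540, w=(1.2789−1.795)/1.0770=-0.4792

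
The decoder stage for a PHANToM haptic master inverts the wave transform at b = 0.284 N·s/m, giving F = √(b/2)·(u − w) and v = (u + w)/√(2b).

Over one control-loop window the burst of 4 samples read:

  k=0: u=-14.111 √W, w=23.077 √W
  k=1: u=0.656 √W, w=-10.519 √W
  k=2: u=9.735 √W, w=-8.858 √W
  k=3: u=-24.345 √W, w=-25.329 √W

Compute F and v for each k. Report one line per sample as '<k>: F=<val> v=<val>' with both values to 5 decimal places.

0: F=-14.01351 v=11.89665
1: F=4.21106 v=-13.08684
2: F=7.00638 v=1.16366
3: F=0.37080 v=-65.91055

k=0: u−w=-37.18800, u+w=8.96600; √(b/2)=0.37683, √(2b)=0.75366; F=0.37683×(-37.188)=-14.01351, v=8.96600/0.75366=11.89665
k=1: u−w=11.17500, u+w=-9.86300; √(b/2)=0.37683, √(2b)=0.75366; F=0.37683×11.175=4.21106, v=-9.86300/0.75366=-13.08684
k=2: u−w=18.59300, u+w=0.87700; √(b/2)=0.37683, √(2b)=0.75366; F=0.37683×18.593=7.00638, v=0.87700/0.75366=1.16366
k=3: u−w=0.98400, u+w=-49.67400; √(b/2)=0.37683, √(2b)=0.75366; F=0.37683×0.984=0.37080, v=-49.67400/0.75366=-65.91055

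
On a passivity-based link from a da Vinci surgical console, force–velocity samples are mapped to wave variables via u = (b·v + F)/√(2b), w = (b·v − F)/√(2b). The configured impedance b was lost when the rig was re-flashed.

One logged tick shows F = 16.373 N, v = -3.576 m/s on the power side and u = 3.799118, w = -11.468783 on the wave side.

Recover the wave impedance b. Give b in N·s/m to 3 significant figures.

b = 2.3 N·s/m

u + w = -7.669665;  u + w = √(2b)·v, so √(2b) = -7.669665/(-3.576) = 2.144761.
b = (√(2b))²/2 = 4.599999/2 = 2.300000.
(Check via u − w = 2F/√(2b): u − w = 15.267901, 2F/√(2b) = 15.267902.)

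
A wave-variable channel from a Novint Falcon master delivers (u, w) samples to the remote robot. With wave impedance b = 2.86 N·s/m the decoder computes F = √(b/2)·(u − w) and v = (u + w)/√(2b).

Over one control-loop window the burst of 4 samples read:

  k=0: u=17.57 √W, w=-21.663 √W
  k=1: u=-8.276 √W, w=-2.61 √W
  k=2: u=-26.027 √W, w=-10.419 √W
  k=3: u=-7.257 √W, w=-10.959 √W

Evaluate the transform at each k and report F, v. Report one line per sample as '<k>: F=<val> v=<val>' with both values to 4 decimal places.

k=0: u−w=39.2330, u+w=-4.0930; √(b/2)=1.1958, √(2b)=2.3917; F=1.1958×39.233=46.9158, v=-4.0930/2.3917=-1.7114
k=1: u−w=-5.6660, u+w=-10.8860; √(b/2)=1.1958, √(2b)=2.3917; F=1.1958×(-5.666)=-6.7756, v=-10.8860/2.3917=-4.5517
k=2: u−w=-15.6080, u+w=-36.4460; √(b/2)=1.1958, √(2b)=2.3917; F=1.1958×(-15.608)=-18.6645, v=-36.4460/2.3917=-15.2388
k=3: u−w=3.7020, u+w=-18.2160; √(b/2)=1.1958, √(2b)=2.3917; F=1.1958×3.702=4.4269, v=-18.2160/2.3917=-7.6165

0: F=46.9158 v=-1.7114
1: F=-6.7756 v=-4.5517
2: F=-18.6645 v=-15.2388
3: F=4.4269 v=-7.6165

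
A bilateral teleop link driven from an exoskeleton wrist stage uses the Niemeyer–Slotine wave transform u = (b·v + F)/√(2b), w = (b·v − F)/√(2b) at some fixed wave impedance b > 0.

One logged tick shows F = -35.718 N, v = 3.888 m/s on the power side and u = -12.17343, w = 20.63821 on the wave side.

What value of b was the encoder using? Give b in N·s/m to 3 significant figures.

b = 2.37 N·s/m

u + w = 8.4648;  u + w = √(2b)·v, so √(2b) = 8.4648/3.888 = 2.1772.
b = (√(2b))²/2 = 4.7400/2 = 2.3700.
(Check via u − w = 2F/√(2b): u − w = -32.8116, 2F/√(2b) = -32.8116.)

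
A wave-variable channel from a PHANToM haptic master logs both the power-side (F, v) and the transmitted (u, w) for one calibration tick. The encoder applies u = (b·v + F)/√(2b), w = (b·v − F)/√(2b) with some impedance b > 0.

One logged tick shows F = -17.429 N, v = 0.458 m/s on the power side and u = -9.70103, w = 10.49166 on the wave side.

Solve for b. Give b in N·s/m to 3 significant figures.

b = 1.49 N·s/m

u + w = 0.79063;  u + w = √(2b)·v, so √(2b) = 0.79063/0.458 = 1.72627.
b = (√(2b))²/2 = 2.98000/2 = 1.49000.
(Check via u − w = 2F/√(2b): u − w = -20.19269, 2F/√(2b) = -20.19271.)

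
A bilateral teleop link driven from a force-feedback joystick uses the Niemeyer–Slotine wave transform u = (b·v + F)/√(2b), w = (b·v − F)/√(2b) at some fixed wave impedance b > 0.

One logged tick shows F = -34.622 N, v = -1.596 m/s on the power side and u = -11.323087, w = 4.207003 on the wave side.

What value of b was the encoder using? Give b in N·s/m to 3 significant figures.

u + w = -7.116084;  u + w = √(2b)·v, so √(2b) = -7.116084/(-1.596) = 4.458699.
b = (√(2b))²/2 = 19.879999/2 = 9.939999.
(Check via u − w = 2F/√(2b): u − w = -15.530090, 2F/√(2b) = -15.530090.)

b = 9.94 N·s/m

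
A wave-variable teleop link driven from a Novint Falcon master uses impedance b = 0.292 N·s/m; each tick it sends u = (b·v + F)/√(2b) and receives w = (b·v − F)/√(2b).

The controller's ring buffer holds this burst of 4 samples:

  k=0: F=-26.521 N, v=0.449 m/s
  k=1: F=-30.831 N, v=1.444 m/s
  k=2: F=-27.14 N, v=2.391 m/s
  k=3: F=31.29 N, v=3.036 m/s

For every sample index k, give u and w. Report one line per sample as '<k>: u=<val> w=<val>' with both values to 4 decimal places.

0: u=-34.5328 w=34.8759
1: u=-39.7925 w=40.8960
2: u=-34.6007 w=36.4279
3: u=42.1049 w=-39.7848

k=0: b·v=0.292×0.449=0.1311; √(2b)=0.7642; u=(0.1311+(-26.521))/0.7642=-34.5328, w=(0.1311−(-26.521))/0.7642=34.8759
k=1: b·v=0.292×1.444=0.4216; √(2b)=0.7642; u=(0.4216+(-30.831))/0.7642=-39.7925, w=(0.4216−(-30.831))/0.7642=40.8960
k=2: b·v=0.292×2.391=0.6982; √(2b)=0.7642; u=(0.6982+(-27.14))/0.7642=-34.6007, w=(0.6982−(-27.14))/0.7642=36.4279
k=3: b·v=0.292×3.036=0.8865; √(2b)=0.7642; u=(0.8865+31.29)/0.7642=42.1049, w=(0.8865−31.29)/0.7642=-39.7848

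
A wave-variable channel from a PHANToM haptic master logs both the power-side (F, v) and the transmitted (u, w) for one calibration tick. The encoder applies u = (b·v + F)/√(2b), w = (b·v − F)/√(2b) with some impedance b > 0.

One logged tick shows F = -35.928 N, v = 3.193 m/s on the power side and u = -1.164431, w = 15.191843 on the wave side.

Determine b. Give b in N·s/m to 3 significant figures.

u + w = 14.027412;  u + w = √(2b)·v, so √(2b) = 14.027412/3.193 = 4.393176.
b = (√(2b))²/2 = 19.299998/2 = 9.649999.
(Check via u − w = 2F/√(2b): u − w = -16.356274, 2F/√(2b) = -16.356275.)

b = 9.65 N·s/m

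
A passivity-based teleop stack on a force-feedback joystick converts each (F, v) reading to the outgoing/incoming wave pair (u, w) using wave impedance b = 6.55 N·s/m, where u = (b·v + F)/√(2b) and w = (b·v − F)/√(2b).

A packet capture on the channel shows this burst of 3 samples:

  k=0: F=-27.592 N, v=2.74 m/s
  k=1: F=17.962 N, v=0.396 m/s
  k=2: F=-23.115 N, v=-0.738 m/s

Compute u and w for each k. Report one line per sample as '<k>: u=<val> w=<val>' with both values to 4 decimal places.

k=0: b·v=6.55×2.74=17.9470; √(2b)=3.6194; u=(17.9470+(-27.592))/3.6194=-2.6648, w=(17.9470−(-27.592))/3.6194=12.5819
k=1: b·v=6.55×0.396=2.5938; √(2b)=3.6194; u=(2.5938+17.962)/3.6194=5.6794, w=(2.5938−17.962)/3.6194=-4.2461
k=2: b·v=6.55×(-0.738)=-4.8339; √(2b)=3.6194; u=(-4.8339+(-23.115))/3.6194=-7.7220, w=(-4.8339−(-23.115))/3.6194=5.0509

0: u=-2.6648 w=12.5819
1: u=5.6794 w=-4.2461
2: u=-7.7220 w=5.0509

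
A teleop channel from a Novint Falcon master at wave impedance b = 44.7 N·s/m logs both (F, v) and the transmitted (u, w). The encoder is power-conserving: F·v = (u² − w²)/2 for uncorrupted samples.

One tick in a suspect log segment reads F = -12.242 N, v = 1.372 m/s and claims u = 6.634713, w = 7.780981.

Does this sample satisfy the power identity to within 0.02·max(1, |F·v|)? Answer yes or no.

F·v = (-12.242)×1.372 = -16.796024 W.
(u² − w²)/2 = (44.019417 − 60.543665)/2 = -8.262124 W.
|Δ| = 8.533900;  2% of max(1, |F·v|) = 0.335920.

no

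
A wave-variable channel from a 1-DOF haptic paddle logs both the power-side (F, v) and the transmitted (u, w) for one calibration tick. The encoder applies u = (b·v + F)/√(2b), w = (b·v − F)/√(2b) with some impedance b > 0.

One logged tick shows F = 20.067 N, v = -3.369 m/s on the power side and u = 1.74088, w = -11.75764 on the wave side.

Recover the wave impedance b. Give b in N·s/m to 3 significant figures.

b = 4.42 N·s/m

u + w = -10.0168;  u + w = √(2b)·v, so √(2b) = -10.0168/(-3.369) = 2.9732.
b = (√(2b))²/2 = 8.8400/2 = 4.4200.
(Check via u − w = 2F/√(2b): u − w = 13.4985, 2F/√(2b) = 13.4985.)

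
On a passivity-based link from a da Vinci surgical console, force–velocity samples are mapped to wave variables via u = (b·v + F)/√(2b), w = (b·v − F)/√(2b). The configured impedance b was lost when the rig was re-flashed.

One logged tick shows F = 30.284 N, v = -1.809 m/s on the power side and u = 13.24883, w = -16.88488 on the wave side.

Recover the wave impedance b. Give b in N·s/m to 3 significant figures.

b = 2.02 N·s/m

u + w = -3.6360;  u + w = √(2b)·v, so √(2b) = -3.6360/(-1.809) = 2.0100.
b = (√(2b))²/2 = 4.0400/2 = 2.0200.
(Check via u − w = 2F/√(2b): u − w = 30.1337, 2F/√(2b) = 30.1337.)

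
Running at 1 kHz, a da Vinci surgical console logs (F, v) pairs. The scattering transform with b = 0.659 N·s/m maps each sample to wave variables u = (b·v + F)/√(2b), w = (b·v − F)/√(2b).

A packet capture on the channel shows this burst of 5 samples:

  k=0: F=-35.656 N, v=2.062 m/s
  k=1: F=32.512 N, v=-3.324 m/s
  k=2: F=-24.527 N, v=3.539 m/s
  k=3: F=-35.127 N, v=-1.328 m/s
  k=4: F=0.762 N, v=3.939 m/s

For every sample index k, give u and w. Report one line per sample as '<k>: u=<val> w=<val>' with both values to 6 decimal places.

0: u=-29.874471 w=32.241733
1: u=26.411481 w=-30.227572
2: u=-19.332744 w=23.395664
3: u=-31.359617 w=29.835018
4: u=2.924807 w=1.597329

k=0: b·v=0.659×2.062=1.358858; √(2b)=1.148042; u=(1.358858+(-35.656))/1.148042=-29.874471, w=(1.358858−(-35.656))/1.148042=32.241733
k=1: b·v=0.659×(-3.324)=-2.190516; √(2b)=1.148042; u=(-2.190516+32.512)/1.148042=26.411481, w=(-2.190516−32.512)/1.148042=-30.227572
k=2: b·v=0.659×3.539=2.332201; √(2b)=1.148042; u=(2.332201+(-24.527))/1.148042=-19.332744, w=(2.332201−(-24.527))/1.148042=23.395664
k=3: b·v=0.659×(-1.328)=-0.875152; √(2b)=1.148042; u=(-0.875152+(-35.127))/1.148042=-31.359617, w=(-0.875152−(-35.127))/1.148042=29.835018
k=4: b·v=0.659×3.939=2.595801; √(2b)=1.148042; u=(2.595801+0.762)/1.148042=2.924807, w=(2.595801−0.762)/1.148042=1.597329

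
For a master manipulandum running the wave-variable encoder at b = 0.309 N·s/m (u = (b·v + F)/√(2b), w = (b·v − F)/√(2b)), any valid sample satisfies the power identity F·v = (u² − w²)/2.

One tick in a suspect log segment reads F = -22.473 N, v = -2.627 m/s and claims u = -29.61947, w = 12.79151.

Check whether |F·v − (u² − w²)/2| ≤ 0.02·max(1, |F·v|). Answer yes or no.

no

F·v = (-22.473)×(-2.627) = 59.0366 W.
(u² − w²)/2 = (877.3130 − 163.6227)/2 = 356.8451 W.
|Δ| = 297.8086;  2% of max(1, |F·v|) = 1.1807.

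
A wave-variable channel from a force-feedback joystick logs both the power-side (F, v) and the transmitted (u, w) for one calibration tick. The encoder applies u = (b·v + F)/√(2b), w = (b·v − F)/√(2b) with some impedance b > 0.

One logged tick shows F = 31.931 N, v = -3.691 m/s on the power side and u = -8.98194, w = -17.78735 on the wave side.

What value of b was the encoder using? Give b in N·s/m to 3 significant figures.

u + w = -26.7693;  u + w = √(2b)·v, so √(2b) = -26.7693/(-3.691) = 7.2526.
b = (√(2b))²/2 = 52.6000/2 = 26.3000.
(Check via u − w = 2F/√(2b): u − w = 8.8054, 2F/√(2b) = 8.8054.)

b = 26.3 N·s/m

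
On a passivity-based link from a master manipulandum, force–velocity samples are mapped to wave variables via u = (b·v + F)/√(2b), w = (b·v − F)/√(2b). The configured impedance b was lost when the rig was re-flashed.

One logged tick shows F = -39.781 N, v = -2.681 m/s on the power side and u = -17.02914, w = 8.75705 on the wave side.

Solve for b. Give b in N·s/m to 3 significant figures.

u + w = -8.2721;  u + w = √(2b)·v, so √(2b) = -8.2721/(-2.681) = 3.0854.
b = (√(2b))²/2 = 9.5200/2 = 4.7600.
(Check via u − w = 2F/√(2b): u − w = -25.7862, 2F/√(2b) = -25.7862.)

b = 4.76 N·s/m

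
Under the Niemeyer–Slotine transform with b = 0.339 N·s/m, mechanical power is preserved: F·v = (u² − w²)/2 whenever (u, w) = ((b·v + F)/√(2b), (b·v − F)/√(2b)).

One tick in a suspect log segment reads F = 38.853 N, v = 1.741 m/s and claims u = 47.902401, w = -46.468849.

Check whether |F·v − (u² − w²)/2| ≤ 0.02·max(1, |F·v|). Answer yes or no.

F·v = 38.853×1.741 = 67.643073 W.
(u² − w²)/2 = (2294.640022 − 2159.353927)/2 = 67.643047 W.
|Δ| = 0.000026;  2% of max(1, |F·v|) = 1.352861.

yes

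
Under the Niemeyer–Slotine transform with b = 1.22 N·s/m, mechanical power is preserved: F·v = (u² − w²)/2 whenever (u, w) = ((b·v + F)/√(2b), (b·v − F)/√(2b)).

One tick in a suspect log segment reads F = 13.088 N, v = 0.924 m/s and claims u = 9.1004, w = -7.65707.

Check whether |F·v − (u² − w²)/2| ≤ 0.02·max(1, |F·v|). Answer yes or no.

F·v = 13.088×0.924 = 12.0933 W.
(u² − w²)/2 = (82.8173 − 58.6307)/2 = 12.0933 W.
|Δ| = 0.0000;  2% of max(1, |F·v|) = 0.2419.

yes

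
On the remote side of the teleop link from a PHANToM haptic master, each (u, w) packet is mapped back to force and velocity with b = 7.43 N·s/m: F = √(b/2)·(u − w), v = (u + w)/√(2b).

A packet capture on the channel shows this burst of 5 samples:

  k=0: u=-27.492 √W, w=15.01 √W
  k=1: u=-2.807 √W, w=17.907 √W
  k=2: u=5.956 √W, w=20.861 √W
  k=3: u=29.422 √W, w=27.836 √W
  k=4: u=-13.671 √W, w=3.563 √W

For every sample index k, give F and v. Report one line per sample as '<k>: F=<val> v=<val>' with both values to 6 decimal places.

0: F=-81.919780 v=-3.237985
1: F=-39.924858 v=3.917126
2: F=-28.728397 v=6.956660
3: F=3.056910 v=14.853431
4: F=-33.217389 v=-2.622140

k=0: u−w=-42.502000, u+w=-12.482000; √(b/2)=1.927434, √(2b)=3.854867; F=1.927434×(-42.502)=-81.919780, v=-12.482000/3.854867=-3.237985
k=1: u−w=-20.714000, u+w=15.100000; √(b/2)=1.927434, √(2b)=3.854867; F=1.927434×(-20.714)=-39.924858, v=15.100000/3.854867=3.917126
k=2: u−w=-14.905000, u+w=26.817000; √(b/2)=1.927434, √(2b)=3.854867; F=1.927434×(-14.905)=-28.728397, v=26.817000/3.854867=6.956660
k=3: u−w=1.586000, u+w=57.258000; √(b/2)=1.927434, √(2b)=3.854867; F=1.927434×1.586=3.056910, v=57.258000/3.854867=14.853431
k=4: u−w=-17.234000, u+w=-10.108000; √(b/2)=1.927434, √(2b)=3.854867; F=1.927434×(-17.234)=-33.217389, v=-10.108000/3.854867=-2.622140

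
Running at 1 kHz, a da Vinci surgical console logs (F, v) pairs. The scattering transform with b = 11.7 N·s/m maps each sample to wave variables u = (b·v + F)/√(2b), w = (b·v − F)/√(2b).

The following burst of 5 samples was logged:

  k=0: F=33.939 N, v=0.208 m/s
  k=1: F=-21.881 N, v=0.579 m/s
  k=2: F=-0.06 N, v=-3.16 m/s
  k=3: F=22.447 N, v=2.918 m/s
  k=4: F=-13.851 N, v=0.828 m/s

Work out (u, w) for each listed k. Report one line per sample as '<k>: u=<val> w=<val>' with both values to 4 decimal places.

0: u=7.5191 w=-6.5129
1: u=-3.1229 w=5.9238
2: u=-7.6554 w=-7.6306
3: u=11.6980 w=2.4174
4: u=-0.8607 w=4.8660

k=0: b·v=11.7×0.208=2.4336; √(2b)=4.8374; u=(2.4336+33.939)/4.8374=7.5191, w=(2.4336−33.939)/4.8374=-6.5129
k=1: b·v=11.7×0.579=6.7743; √(2b)=4.8374; u=(6.7743+(-21.881))/4.8374=-3.1229, w=(6.7743−(-21.881))/4.8374=5.9238
k=2: b·v=11.7×(-3.16)=-36.9720; √(2b)=4.8374; u=(-36.9720+(-0.06))/4.8374=-7.6554, w=(-36.9720−(-0.06))/4.8374=-7.6306
k=3: b·v=11.7×2.918=34.1406; √(2b)=4.8374; u=(34.1406+22.447)/4.8374=11.6980, w=(34.1406−22.447)/4.8374=2.4174
k=4: b·v=11.7×0.828=9.6876; √(2b)=4.8374; u=(9.6876+(-13.851))/4.8374=-0.8607, w=(9.6876−(-13.851))/4.8374=4.8660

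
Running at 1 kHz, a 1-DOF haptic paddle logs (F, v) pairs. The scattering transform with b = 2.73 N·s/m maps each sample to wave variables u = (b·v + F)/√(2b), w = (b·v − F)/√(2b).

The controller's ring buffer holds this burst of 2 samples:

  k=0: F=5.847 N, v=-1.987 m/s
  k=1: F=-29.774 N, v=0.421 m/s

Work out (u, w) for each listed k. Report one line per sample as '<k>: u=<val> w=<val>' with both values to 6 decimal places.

k=0: b·v=2.73×(-1.987)=-5.424510; √(2b)=2.336664; u=(-5.424510+5.847)/2.336664=0.180809, w=(-5.424510−5.847)/2.336664=-4.823761
k=1: b·v=2.73×0.421=1.149330; √(2b)=2.336664; u=(1.149330+(-29.774))/2.336664=-12.250228, w=(1.149330−(-29.774))/2.336664=13.233964

0: u=0.180809 w=-4.823761
1: u=-12.250228 w=13.233964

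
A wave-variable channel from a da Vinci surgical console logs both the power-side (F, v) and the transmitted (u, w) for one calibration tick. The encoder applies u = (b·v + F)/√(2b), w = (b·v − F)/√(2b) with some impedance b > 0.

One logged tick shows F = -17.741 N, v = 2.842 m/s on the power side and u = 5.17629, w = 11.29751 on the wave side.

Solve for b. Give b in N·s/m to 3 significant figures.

b = 16.8 N·s/m

u + w = 16.47380;  u + w = √(2b)·v, so √(2b) = 16.47380/2.842 = 5.79655.
b = (√(2b))²/2 = 33.60001/2 = 16.80001.
(Check via u − w = 2F/√(2b): u − w = -6.12122, 2F/√(2b) = -6.12123.)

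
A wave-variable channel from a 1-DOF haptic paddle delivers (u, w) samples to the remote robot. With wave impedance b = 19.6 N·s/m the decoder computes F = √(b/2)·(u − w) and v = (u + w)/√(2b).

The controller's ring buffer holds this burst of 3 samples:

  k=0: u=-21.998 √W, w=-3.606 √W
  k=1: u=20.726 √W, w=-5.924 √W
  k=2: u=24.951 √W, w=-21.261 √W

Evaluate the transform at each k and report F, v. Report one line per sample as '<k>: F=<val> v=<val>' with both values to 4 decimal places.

k=0: u−w=-18.3920, u+w=-25.6040; √(b/2)=3.1305, √(2b)=6.2610; F=3.1305×(-18.392)=-57.5761, v=-25.6040/6.2610=-4.0894
k=1: u−w=26.6500, u+w=14.8020; √(b/2)=3.1305, √(2b)=6.2610; F=3.1305×26.65=83.4277, v=14.8020/6.2610=2.3642
k=2: u−w=46.2120, u+w=3.6900; √(b/2)=3.1305, √(2b)=6.2610; F=3.1305×46.212=144.6664, v=3.6900/6.2610=0.5894

0: F=-57.5761 v=-4.0894
1: F=83.4277 v=2.3642
2: F=144.6664 v=0.5894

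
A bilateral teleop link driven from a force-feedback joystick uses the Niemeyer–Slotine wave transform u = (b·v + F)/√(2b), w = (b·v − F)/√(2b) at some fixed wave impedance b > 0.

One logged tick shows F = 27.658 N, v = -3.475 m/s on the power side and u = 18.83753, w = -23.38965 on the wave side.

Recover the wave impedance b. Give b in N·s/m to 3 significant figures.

b = 0.858 N·s/m

u + w = -4.55212;  u + w = √(2b)·v, so √(2b) = -4.55212/(-3.475) = 1.30996.
b = (√(2b))²/2 = 1.71600/2 = 0.85800.
(Check via u − w = 2F/√(2b): u − w = 42.22718, 2F/√(2b) = 42.22716.)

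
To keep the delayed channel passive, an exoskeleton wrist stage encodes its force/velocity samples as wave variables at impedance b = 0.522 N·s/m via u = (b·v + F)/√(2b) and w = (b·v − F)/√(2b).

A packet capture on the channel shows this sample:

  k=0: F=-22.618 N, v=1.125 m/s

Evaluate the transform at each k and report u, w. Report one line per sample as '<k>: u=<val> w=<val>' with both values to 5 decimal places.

k=0: b·v=0.522×1.125=0.58725; √(2b)=1.02176; u=(0.58725+(-22.618))/1.02176=-21.56150, w=(0.58725−(-22.618))/1.02176=22.71099

0: u=-21.56150 w=22.71099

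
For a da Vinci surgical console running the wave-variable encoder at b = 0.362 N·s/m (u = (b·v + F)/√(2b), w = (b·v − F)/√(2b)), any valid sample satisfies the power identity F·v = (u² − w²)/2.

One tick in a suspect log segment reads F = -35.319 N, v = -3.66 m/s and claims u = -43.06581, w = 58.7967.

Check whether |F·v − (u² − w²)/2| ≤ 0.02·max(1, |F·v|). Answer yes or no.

no

F·v = (-35.319)×(-3.66) = 129.2675 W.
(u² − w²)/2 = (1854.6640 − 3457.0519)/2 = -801.1940 W.
|Δ| = 930.4615;  2% of max(1, |F·v|) = 2.5854.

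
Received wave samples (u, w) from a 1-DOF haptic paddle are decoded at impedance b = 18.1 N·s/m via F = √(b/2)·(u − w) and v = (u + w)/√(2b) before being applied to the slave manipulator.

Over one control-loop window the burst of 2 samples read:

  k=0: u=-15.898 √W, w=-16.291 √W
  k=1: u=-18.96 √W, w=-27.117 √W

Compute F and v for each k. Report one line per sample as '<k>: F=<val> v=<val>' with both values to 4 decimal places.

0: F=1.1823 v=-5.3500
1: F=24.5389 v=-7.6583

k=0: u−w=0.3930, u+w=-32.1890; √(b/2)=3.0083, √(2b)=6.0166; F=3.0083×0.393=1.1823, v=-32.1890/6.0166=-5.3500
k=1: u−w=8.1570, u+w=-46.0770; √(b/2)=3.0083, √(2b)=6.0166; F=3.0083×8.157=24.5389, v=-46.0770/6.0166=-7.6583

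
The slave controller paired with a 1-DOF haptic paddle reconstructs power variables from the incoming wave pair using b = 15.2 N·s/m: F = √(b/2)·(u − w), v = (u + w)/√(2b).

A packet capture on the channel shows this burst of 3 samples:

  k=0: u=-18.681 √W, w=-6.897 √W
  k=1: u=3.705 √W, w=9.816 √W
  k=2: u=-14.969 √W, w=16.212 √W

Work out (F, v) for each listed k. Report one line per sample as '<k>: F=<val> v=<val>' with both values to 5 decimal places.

0: F=-32.48625 v=-4.63906
1: F=-16.84686 v=2.45229
2: F=-85.96008 v=0.22544

k=0: u−w=-11.78400, u+w=-25.57800; √(b/2)=2.75681, √(2b)=5.51362; F=2.75681×(-11.784)=-32.48625, v=-25.57800/5.51362=-4.63906
k=1: u−w=-6.11100, u+w=13.52100; √(b/2)=2.75681, √(2b)=5.51362; F=2.75681×(-6.111)=-16.84686, v=13.52100/5.51362=2.45229
k=2: u−w=-31.18100, u+w=1.24300; √(b/2)=2.75681, √(2b)=5.51362; F=2.75681×(-31.181)=-85.96008, v=1.24300/5.51362=0.22544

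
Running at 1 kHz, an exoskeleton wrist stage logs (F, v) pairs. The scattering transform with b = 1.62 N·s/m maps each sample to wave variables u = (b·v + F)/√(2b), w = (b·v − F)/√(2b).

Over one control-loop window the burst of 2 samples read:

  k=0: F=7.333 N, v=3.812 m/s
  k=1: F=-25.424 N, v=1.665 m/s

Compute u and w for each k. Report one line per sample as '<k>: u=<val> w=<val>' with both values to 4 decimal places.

k=0: b·v=1.62×3.812=6.1754; √(2b)=1.8000; u=(6.1754+7.333)/1.8000=7.5047, w=(6.1754−7.333)/1.8000=-0.6431
k=1: b·v=1.62×1.665=2.6973; √(2b)=1.8000; u=(2.6973+(-25.424))/1.8000=-12.6259, w=(2.6973−(-25.424))/1.8000=15.6229

0: u=7.5047 w=-0.6431
1: u=-12.6259 w=15.6229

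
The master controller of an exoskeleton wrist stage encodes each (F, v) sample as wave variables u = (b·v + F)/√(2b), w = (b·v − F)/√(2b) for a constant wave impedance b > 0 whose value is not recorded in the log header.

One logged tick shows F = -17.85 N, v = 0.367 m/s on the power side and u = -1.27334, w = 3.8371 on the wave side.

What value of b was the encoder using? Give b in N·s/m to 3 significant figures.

u + w = 2.5638;  u + w = √(2b)·v, so √(2b) = 2.5638/0.367 = 6.9857.
b = (√(2b))²/2 = 48.8003/2 = 24.4002.
(Check via u − w = 2F/√(2b): u − w = -5.1104, 2F/√(2b) = -5.1104.)

b = 24.4 N·s/m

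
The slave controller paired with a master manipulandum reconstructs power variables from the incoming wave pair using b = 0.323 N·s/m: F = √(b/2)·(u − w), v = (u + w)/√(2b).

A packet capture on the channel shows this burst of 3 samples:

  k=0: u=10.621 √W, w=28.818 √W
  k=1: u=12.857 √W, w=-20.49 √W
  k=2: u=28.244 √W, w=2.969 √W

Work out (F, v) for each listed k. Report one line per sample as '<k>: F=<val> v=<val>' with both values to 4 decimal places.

0: F=-7.3128 v=49.0693
1: F=13.4012 v=-9.4968
2: F=10.1573 v=38.8346

k=0: u−w=-18.1970, u+w=39.4390; √(b/2)=0.4019, √(2b)=0.8037; F=0.4019×(-18.197)=-7.3128, v=39.4390/0.8037=49.0693
k=1: u−w=33.3470, u+w=-7.6330; √(b/2)=0.4019, √(2b)=0.8037; F=0.4019×33.347=13.4012, v=-7.6330/0.8037=-9.4968
k=2: u−w=25.2750, u+w=31.2130; √(b/2)=0.4019, √(2b)=0.8037; F=0.4019×25.275=10.1573, v=31.2130/0.8037=38.8346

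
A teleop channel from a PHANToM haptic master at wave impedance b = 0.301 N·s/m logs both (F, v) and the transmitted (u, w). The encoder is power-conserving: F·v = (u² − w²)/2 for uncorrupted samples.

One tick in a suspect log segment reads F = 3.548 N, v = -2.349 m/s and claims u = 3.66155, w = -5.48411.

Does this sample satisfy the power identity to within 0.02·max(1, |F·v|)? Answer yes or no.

yes

F·v = 3.548×(-2.349) = -8.33425 W.
(u² − w²)/2 = (13.40695 − 30.07546)/2 = -8.33426 W.
|Δ| = 0.00001;  2% of max(1, |F·v|) = 0.16669.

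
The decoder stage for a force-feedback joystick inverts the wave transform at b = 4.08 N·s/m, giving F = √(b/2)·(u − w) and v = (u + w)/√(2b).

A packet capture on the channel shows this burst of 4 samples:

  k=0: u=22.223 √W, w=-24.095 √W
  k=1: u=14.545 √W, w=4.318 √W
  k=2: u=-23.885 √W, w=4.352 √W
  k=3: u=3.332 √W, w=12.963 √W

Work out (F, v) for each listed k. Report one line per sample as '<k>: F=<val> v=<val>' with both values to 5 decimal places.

k=0: u−w=46.31800, u+w=-1.87200; √(b/2)=1.42829, √(2b)=2.85657; F=1.42829×46.318=66.15534, v=-1.87200/2.85657=-0.65533
k=1: u−w=10.22700, u+w=18.86300; √(b/2)=1.42829, √(2b)=2.85657; F=1.42829×10.227=14.60708, v=18.86300/2.85657=6.60337
k=2: u−w=-28.23700, u+w=-19.53300; √(b/2)=1.42829, √(2b)=2.85657; F=1.42829×(-28.237)=-40.33050, v=-19.53300/2.85657=-6.83792
k=3: u−w=-9.63100, u+w=16.29500; √(b/2)=1.42829, √(2b)=2.85657; F=1.42829×(-9.631)=-13.75582, v=16.29500/2.85657=5.70439

0: F=66.15534 v=-0.65533
1: F=14.60708 v=6.60337
2: F=-40.33050 v=-6.83792
3: F=-13.75582 v=5.70439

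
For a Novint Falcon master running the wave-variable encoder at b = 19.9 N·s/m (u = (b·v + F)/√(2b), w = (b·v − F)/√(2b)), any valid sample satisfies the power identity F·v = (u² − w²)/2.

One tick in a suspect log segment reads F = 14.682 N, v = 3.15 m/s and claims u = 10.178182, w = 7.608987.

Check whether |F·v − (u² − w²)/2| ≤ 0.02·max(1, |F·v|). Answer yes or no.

F·v = 14.682×3.15 = 46.248300 W.
(u² − w²)/2 = (103.595389 − 57.896683)/2 = 22.849353 W.
|Δ| = 23.398947;  2% of max(1, |F·v|) = 0.924966.

no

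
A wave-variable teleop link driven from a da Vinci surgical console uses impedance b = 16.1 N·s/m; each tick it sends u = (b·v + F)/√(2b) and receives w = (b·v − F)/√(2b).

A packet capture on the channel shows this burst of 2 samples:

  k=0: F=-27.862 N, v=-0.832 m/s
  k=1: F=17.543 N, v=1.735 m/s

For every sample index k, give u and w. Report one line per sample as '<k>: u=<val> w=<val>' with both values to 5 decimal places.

0: u=-7.27063 w=2.54944
1: u=8.01418 w=1.83109

k=0: b·v=16.1×(-0.832)=-13.39520; √(2b)=5.67450; u=(-13.39520+(-27.862))/5.67450=-7.27063, w=(-13.39520−(-27.862))/5.67450=2.54944
k=1: b·v=16.1×1.735=27.93350; √(2b)=5.67450; u=(27.93350+17.543)/5.67450=8.01418, w=(27.93350−17.543)/5.67450=1.83109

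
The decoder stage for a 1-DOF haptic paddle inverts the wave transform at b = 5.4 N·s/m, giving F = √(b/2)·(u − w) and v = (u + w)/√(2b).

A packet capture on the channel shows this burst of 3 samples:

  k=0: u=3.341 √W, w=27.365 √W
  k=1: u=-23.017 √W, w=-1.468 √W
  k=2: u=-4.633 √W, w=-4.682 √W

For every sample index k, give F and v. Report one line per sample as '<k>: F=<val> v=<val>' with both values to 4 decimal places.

0: F=-39.4755 v=9.3435
1: F=-35.4086 v=-7.4505
2: F=0.0805 v=-2.8345

k=0: u−w=-24.0240, u+w=30.7060; √(b/2)=1.6432, √(2b)=3.2863; F=1.6432×(-24.024)=-39.4755, v=30.7060/3.2863=9.3435
k=1: u−w=-21.5490, u+w=-24.4850; √(b/2)=1.6432, √(2b)=3.2863; F=1.6432×(-21.549)=-35.4086, v=-24.4850/3.2863=-7.4505
k=2: u−w=0.0490, u+w=-9.3150; √(b/2)=1.6432, √(2b)=3.2863; F=1.6432×0.049=0.0805, v=-9.3150/3.2863=-2.8345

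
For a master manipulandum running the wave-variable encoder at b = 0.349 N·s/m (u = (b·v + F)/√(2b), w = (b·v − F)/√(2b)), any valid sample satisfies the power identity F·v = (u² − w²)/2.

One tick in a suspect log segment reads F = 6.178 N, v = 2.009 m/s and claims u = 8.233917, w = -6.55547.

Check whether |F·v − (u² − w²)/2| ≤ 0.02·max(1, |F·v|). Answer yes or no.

F·v = 6.178×2.009 = 12.411602 W.
(u² − w²)/2 = (67.797389 − 42.974187)/2 = 12.411601 W.
|Δ| = 0.000001;  2% of max(1, |F·v|) = 0.248232.

yes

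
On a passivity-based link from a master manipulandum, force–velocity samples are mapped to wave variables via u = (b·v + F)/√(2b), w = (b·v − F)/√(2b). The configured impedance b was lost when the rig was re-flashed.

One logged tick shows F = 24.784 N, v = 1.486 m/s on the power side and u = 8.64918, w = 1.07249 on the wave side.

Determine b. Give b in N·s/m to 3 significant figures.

u + w = 9.7217;  u + w = √(2b)·v, so √(2b) = 9.7217/1.486 = 6.5422.
b = (√(2b))²/2 = 42.8000/2 = 21.4000.
(Check via u − w = 2F/√(2b): u − w = 7.5767, 2F/√(2b) = 7.5767.)

b = 21.4 N·s/m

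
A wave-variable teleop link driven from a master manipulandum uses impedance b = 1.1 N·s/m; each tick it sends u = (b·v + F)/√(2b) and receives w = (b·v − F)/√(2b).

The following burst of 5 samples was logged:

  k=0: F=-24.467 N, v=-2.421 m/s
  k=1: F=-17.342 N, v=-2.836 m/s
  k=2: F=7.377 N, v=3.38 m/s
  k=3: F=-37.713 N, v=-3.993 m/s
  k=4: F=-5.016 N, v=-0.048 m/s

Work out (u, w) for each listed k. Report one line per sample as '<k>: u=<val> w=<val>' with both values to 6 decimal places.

k=0: b·v=1.1×(-2.421)=-2.663100; √(2b)=1.483240; u=(-2.663100+(-24.467))/1.483240=-18.291110, w=(-2.663100−(-24.467))/1.483240=14.700186
k=1: b·v=1.1×(-2.836)=-3.119600; √(2b)=1.483240; u=(-3.119600+(-17.342))/1.483240=-13.795208, w=(-3.119600−(-17.342))/1.483240=9.588740
k=2: b·v=1.1×3.38=3.718000; √(2b)=1.483240; u=(3.718000+7.377)/1.483240=7.480247, w=(3.718000−7.377)/1.483240=-2.466897
k=3: b·v=1.1×(-3.993)=-4.392300; √(2b)=1.483240; u=(-4.392300+(-37.713))/1.483240=-28.387387, w=(-4.392300−(-37.713))/1.483240=22.464811
k=4: b·v=1.1×(-0.048)=-0.052800; √(2b)=1.483240; u=(-0.052800+(-5.016))/1.483240=-3.417384, w=(-0.052800−(-5.016))/1.483240=3.346189

0: u=-18.291110 w=14.700186
1: u=-13.795208 w=9.588740
2: u=7.480247 w=-2.466897
3: u=-28.387387 w=22.464811
4: u=-3.417384 w=3.346189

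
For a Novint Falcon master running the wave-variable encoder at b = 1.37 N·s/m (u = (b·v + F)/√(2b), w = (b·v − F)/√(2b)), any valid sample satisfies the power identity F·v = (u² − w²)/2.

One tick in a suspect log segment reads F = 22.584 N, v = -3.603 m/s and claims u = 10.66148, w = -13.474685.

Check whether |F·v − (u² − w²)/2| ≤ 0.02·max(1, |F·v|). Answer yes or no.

no

F·v = 22.584×(-3.603) = -81.370152 W.
(u² − w²)/2 = (113.667156 − 181.567136)/2 = -33.949990 W.
|Δ| = 47.420162;  2% of max(1, |F·v|) = 1.627403.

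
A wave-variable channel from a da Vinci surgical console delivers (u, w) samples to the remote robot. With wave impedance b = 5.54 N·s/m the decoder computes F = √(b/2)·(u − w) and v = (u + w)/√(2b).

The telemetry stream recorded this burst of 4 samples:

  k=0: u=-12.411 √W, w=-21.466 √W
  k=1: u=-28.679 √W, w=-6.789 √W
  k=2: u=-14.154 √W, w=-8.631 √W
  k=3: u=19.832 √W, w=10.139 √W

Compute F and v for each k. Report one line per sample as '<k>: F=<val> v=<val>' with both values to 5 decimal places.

0: F=15.07052 v=-10.17736
1: F=-36.43222 v=-10.65533
2: F=-9.19210 v=-6.84509
3: F=16.13237 v=9.00391

k=0: u−w=9.05500, u+w=-33.87700; √(b/2)=1.66433, √(2b)=3.32866; F=1.66433×9.055=15.07052, v=-33.87700/3.32866=-10.17736
k=1: u−w=-21.89000, u+w=-35.46800; √(b/2)=1.66433, √(2b)=3.32866; F=1.66433×(-21.89)=-36.43222, v=-35.46800/3.32866=-10.65533
k=2: u−w=-5.52300, u+w=-22.78500; √(b/2)=1.66433, √(2b)=3.32866; F=1.66433×(-5.523)=-9.19210, v=-22.78500/3.32866=-6.84509
k=3: u−w=9.69300, u+w=29.97100; √(b/2)=1.66433, √(2b)=3.32866; F=1.66433×9.693=16.13237, v=29.97100/3.32866=9.00391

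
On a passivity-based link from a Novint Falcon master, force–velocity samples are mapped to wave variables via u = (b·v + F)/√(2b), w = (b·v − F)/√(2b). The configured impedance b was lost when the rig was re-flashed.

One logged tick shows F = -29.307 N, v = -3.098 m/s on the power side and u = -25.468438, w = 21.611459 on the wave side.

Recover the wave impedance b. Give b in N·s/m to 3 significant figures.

b = 0.775 N·s/m

u + w = -3.856979;  u + w = √(2b)·v, so √(2b) = -3.856979/(-3.098) = 1.244990.
b = (√(2b))²/2 = 1.550000/2 = 0.775000.
(Check via u − w = 2F/√(2b): u − w = -47.079897, 2F/√(2b) = -47.079896.)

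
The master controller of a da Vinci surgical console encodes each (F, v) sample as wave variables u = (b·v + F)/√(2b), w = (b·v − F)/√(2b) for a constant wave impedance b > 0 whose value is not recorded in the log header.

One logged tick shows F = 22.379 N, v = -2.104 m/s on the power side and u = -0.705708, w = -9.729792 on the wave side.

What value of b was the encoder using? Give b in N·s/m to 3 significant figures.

b = 12.3 N·s/m

u + w = -10.435500;  u + w = √(2b)·v, so √(2b) = -10.435500/(-2.104) = 4.959838.
b = (√(2b))²/2 = 24.599997/2 = 12.299998.
(Check via u − w = 2F/√(2b): u − w = 9.024084, 2F/√(2b) = 9.024084.)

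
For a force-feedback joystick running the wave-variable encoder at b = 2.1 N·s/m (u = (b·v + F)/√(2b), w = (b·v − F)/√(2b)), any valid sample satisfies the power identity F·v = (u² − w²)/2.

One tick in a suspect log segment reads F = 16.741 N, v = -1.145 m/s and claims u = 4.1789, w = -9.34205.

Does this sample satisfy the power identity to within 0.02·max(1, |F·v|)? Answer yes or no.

F·v = 16.741×(-1.145) = -19.16844 W.
(u² − w²)/2 = (17.46321 − 87.27390)/2 = -34.90535 W.
|Δ| = 15.73690;  2% of max(1, |F·v|) = 0.38337.

no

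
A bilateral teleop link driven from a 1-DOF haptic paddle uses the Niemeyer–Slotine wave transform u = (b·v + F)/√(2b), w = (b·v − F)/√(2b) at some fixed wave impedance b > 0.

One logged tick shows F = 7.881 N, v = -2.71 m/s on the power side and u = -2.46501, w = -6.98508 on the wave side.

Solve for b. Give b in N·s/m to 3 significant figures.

u + w = -9.45009;  u + w = √(2b)·v, so √(2b) = -9.45009/(-2.71) = 3.48712.
b = (√(2b))²/2 = 12.15999/2 = 6.08000.
(Check via u − w = 2F/√(2b): u − w = 4.52007, 2F/√(2b) = 4.52006.)

b = 6.08 N·s/m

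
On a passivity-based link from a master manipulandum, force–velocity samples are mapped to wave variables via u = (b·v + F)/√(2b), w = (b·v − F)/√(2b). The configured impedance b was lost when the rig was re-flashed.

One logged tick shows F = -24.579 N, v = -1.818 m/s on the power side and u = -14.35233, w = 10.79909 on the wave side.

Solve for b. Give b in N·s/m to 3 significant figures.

b = 1.91 N·s/m

u + w = -3.5532;  u + w = √(2b)·v, so √(2b) = -3.5532/(-1.818) = 1.9545.
b = (√(2b))²/2 = 3.8200/2 = 1.9100.
(Check via u − w = 2F/√(2b): u − w = -25.1514, 2F/√(2b) = -25.1515.)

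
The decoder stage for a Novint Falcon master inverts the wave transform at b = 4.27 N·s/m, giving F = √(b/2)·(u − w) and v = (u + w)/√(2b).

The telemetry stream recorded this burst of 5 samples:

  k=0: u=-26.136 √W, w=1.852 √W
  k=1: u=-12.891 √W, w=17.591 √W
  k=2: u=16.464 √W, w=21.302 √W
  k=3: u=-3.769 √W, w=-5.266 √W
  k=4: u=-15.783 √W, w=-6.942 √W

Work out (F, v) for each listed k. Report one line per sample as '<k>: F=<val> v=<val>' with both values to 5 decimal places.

0: F=-40.89506 v=-8.30981
1: F=-44.53920 v=1.60831
2: F=-7.06911 v=12.92326
3: F=2.18736 v=-3.09171
4: F=-12.91815 v=-7.77633

k=0: u−w=-27.98800, u+w=-24.28400; √(b/2)=1.46116, √(2b)=2.92233; F=1.46116×(-27.988)=-40.89506, v=-24.28400/2.92233=-8.30981
k=1: u−w=-30.48200, u+w=4.70000; √(b/2)=1.46116, √(2b)=2.92233; F=1.46116×(-30.482)=-44.53920, v=4.70000/2.92233=1.60831
k=2: u−w=-4.83800, u+w=37.76600; √(b/2)=1.46116, √(2b)=2.92233; F=1.46116×(-4.838)=-7.06911, v=37.76600/2.92233=12.92326
k=3: u−w=1.49700, u+w=-9.03500; √(b/2)=1.46116, √(2b)=2.92233; F=1.46116×1.497=2.18736, v=-9.03500/2.92233=-3.09171
k=4: u−w=-8.84100, u+w=-22.72500; √(b/2)=1.46116, √(2b)=2.92233; F=1.46116×(-8.841)=-12.91815, v=-22.72500/2.92233=-7.77633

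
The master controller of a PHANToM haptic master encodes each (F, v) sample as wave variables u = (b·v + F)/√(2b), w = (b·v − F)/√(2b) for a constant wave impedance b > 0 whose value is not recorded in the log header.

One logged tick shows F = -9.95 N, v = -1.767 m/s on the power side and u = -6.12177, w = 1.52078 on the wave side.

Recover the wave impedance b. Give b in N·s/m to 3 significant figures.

u + w = -4.60099;  u + w = √(2b)·v, so √(2b) = -4.60099/(-1.767) = 2.60384.
b = (√(2b))²/2 = 6.78000/2 = 3.39000.
(Check via u − w = 2F/√(2b): u − w = -7.64255, 2F/√(2b) = -7.64255.)

b = 3.39 N·s/m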